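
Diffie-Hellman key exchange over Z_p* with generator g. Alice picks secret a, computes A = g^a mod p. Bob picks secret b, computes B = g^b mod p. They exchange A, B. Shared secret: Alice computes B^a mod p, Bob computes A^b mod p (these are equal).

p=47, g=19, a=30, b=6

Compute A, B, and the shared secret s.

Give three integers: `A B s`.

Answer: 17 9 14

Derivation:
A = 19^30 mod 47  (bits of 30 = 11110)
  bit 0 = 1: r = r^2 * 19 mod 47 = 1^2 * 19 = 1*19 = 19
  bit 1 = 1: r = r^2 * 19 mod 47 = 19^2 * 19 = 32*19 = 44
  bit 2 = 1: r = r^2 * 19 mod 47 = 44^2 * 19 = 9*19 = 30
  bit 3 = 1: r = r^2 * 19 mod 47 = 30^2 * 19 = 7*19 = 39
  bit 4 = 0: r = r^2 mod 47 = 39^2 = 17
  -> A = 17
B = 19^6 mod 47  (bits of 6 = 110)
  bit 0 = 1: r = r^2 * 19 mod 47 = 1^2 * 19 = 1*19 = 19
  bit 1 = 1: r = r^2 * 19 mod 47 = 19^2 * 19 = 32*19 = 44
  bit 2 = 0: r = r^2 mod 47 = 44^2 = 9
  -> B = 9
s = B^a = 9^30 mod 47  (bits of 30 = 11110)
  bit 0 = 1: r = r^2 * 9 mod 47 = 1^2 * 9 = 1*9 = 9
  bit 1 = 1: r = r^2 * 9 mod 47 = 9^2 * 9 = 34*9 = 24
  bit 2 = 1: r = r^2 * 9 mod 47 = 24^2 * 9 = 12*9 = 14
  bit 3 = 1: r = r^2 * 9 mod 47 = 14^2 * 9 = 8*9 = 25
  bit 4 = 0: r = r^2 mod 47 = 25^2 = 14
  -> s = B^a = 14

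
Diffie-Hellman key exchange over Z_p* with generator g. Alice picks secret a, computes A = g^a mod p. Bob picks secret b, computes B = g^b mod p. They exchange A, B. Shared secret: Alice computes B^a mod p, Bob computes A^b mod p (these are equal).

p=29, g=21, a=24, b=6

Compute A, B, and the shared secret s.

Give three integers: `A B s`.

Answer: 25 13 7

Derivation:
A = 21^24 mod 29  (bits of 24 = 11000)
  bit 0 = 1: r = r^2 * 21 mod 29 = 1^2 * 21 = 1*21 = 21
  bit 1 = 1: r = r^2 * 21 mod 29 = 21^2 * 21 = 6*21 = 10
  bit 2 = 0: r = r^2 mod 29 = 10^2 = 13
  bit 3 = 0: r = r^2 mod 29 = 13^2 = 24
  bit 4 = 0: r = r^2 mod 29 = 24^2 = 25
  -> A = 25
B = 21^6 mod 29  (bits of 6 = 110)
  bit 0 = 1: r = r^2 * 21 mod 29 = 1^2 * 21 = 1*21 = 21
  bit 1 = 1: r = r^2 * 21 mod 29 = 21^2 * 21 = 6*21 = 10
  bit 2 = 0: r = r^2 mod 29 = 10^2 = 13
  -> B = 13
s = B^a = 13^24 mod 29  (bits of 24 = 11000)
  bit 0 = 1: r = r^2 * 13 mod 29 = 1^2 * 13 = 1*13 = 13
  bit 1 = 1: r = r^2 * 13 mod 29 = 13^2 * 13 = 24*13 = 22
  bit 2 = 0: r = r^2 mod 29 = 22^2 = 20
  bit 3 = 0: r = r^2 mod 29 = 20^2 = 23
  bit 4 = 0: r = r^2 mod 29 = 23^2 = 7
  -> s = B^a = 7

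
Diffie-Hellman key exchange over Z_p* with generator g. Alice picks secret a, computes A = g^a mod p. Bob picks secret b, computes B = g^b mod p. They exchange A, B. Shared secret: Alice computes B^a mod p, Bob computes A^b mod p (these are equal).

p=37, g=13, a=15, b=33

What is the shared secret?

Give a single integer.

A = 13^15 mod 37  (bits of 15 = 1111)
  bit 0 = 1: r = r^2 * 13 mod 37 = 1^2 * 13 = 1*13 = 13
  bit 1 = 1: r = r^2 * 13 mod 37 = 13^2 * 13 = 21*13 = 14
  bit 2 = 1: r = r^2 * 13 mod 37 = 14^2 * 13 = 11*13 = 32
  bit 3 = 1: r = r^2 * 13 mod 37 = 32^2 * 13 = 25*13 = 29
  -> A = 29
B = 13^33 mod 37  (bits of 33 = 100001)
  bit 0 = 1: r = r^2 * 13 mod 37 = 1^2 * 13 = 1*13 = 13
  bit 1 = 0: r = r^2 mod 37 = 13^2 = 21
  bit 2 = 0: r = r^2 mod 37 = 21^2 = 34
  bit 3 = 0: r = r^2 mod 37 = 34^2 = 9
  bit 4 = 0: r = r^2 mod 37 = 9^2 = 7
  bit 5 = 1: r = r^2 * 13 mod 37 = 7^2 * 13 = 12*13 = 8
  -> B = 8
s = B^a = 8^15 mod 37  (bits of 15 = 1111)
  bit 0 = 1: r = r^2 * 8 mod 37 = 1^2 * 8 = 1*8 = 8
  bit 1 = 1: r = r^2 * 8 mod 37 = 8^2 * 8 = 27*8 = 31
  bit 2 = 1: r = r^2 * 8 mod 37 = 31^2 * 8 = 36*8 = 29
  bit 3 = 1: r = r^2 * 8 mod 37 = 29^2 * 8 = 27*8 = 31
  -> s = B^a = 31

Answer: 31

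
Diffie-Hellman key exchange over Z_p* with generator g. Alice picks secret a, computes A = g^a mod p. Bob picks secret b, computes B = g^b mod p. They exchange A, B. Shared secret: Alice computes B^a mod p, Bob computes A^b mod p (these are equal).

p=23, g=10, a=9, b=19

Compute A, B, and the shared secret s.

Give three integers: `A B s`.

A = 10^9 mod 23  (bits of 9 = 1001)
  bit 0 = 1: r = r^2 * 10 mod 23 = 1^2 * 10 = 1*10 = 10
  bit 1 = 0: r = r^2 mod 23 = 10^2 = 8
  bit 2 = 0: r = r^2 mod 23 = 8^2 = 18
  bit 3 = 1: r = r^2 * 10 mod 23 = 18^2 * 10 = 2*10 = 20
  -> A = 20
B = 10^19 mod 23  (bits of 19 = 10011)
  bit 0 = 1: r = r^2 * 10 mod 23 = 1^2 * 10 = 1*10 = 10
  bit 1 = 0: r = r^2 mod 23 = 10^2 = 8
  bit 2 = 0: r = r^2 mod 23 = 8^2 = 18
  bit 3 = 1: r = r^2 * 10 mod 23 = 18^2 * 10 = 2*10 = 20
  bit 4 = 1: r = r^2 * 10 mod 23 = 20^2 * 10 = 9*10 = 21
  -> B = 21
s = B^a = 21^9 mod 23  (bits of 9 = 1001)
  bit 0 = 1: r = r^2 * 21 mod 23 = 1^2 * 21 = 1*21 = 21
  bit 1 = 0: r = r^2 mod 23 = 21^2 = 4
  bit 2 = 0: r = r^2 mod 23 = 4^2 = 16
  bit 3 = 1: r = r^2 * 21 mod 23 = 16^2 * 21 = 3*21 = 17
  -> s = B^a = 17

Answer: 20 21 17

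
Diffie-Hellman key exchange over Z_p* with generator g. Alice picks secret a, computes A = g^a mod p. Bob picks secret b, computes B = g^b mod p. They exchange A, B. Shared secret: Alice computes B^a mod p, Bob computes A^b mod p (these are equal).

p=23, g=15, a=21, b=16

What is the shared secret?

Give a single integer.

A = 15^21 mod 23  (bits of 21 = 10101)
  bit 0 = 1: r = r^2 * 15 mod 23 = 1^2 * 15 = 1*15 = 15
  bit 1 = 0: r = r^2 mod 23 = 15^2 = 18
  bit 2 = 1: r = r^2 * 15 mod 23 = 18^2 * 15 = 2*15 = 7
  bit 3 = 0: r = r^2 mod 23 = 7^2 = 3
  bit 4 = 1: r = r^2 * 15 mod 23 = 3^2 * 15 = 9*15 = 20
  -> A = 20
B = 15^16 mod 23  (bits of 16 = 10000)
  bit 0 = 1: r = r^2 * 15 mod 23 = 1^2 * 15 = 1*15 = 15
  bit 1 = 0: r = r^2 mod 23 = 15^2 = 18
  bit 2 = 0: r = r^2 mod 23 = 18^2 = 2
  bit 3 = 0: r = r^2 mod 23 = 2^2 = 4
  bit 4 = 0: r = r^2 mod 23 = 4^2 = 16
  -> B = 16
s = B^a = 16^21 mod 23  (bits of 21 = 10101)
  bit 0 = 1: r = r^2 * 16 mod 23 = 1^2 * 16 = 1*16 = 16
  bit 1 = 0: r = r^2 mod 23 = 16^2 = 3
  bit 2 = 1: r = r^2 * 16 mod 23 = 3^2 * 16 = 9*16 = 6
  bit 3 = 0: r = r^2 mod 23 = 6^2 = 13
  bit 4 = 1: r = r^2 * 16 mod 23 = 13^2 * 16 = 8*16 = 13
  -> s = B^a = 13

Answer: 13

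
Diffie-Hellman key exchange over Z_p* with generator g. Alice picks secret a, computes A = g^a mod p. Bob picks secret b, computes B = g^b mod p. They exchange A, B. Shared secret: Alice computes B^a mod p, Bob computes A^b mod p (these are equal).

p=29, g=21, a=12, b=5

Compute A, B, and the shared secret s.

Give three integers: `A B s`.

Answer: 24 2 7

Derivation:
A = 21^12 mod 29  (bits of 12 = 1100)
  bit 0 = 1: r = r^2 * 21 mod 29 = 1^2 * 21 = 1*21 = 21
  bit 1 = 1: r = r^2 * 21 mod 29 = 21^2 * 21 = 6*21 = 10
  bit 2 = 0: r = r^2 mod 29 = 10^2 = 13
  bit 3 = 0: r = r^2 mod 29 = 13^2 = 24
  -> A = 24
B = 21^5 mod 29  (bits of 5 = 101)
  bit 0 = 1: r = r^2 * 21 mod 29 = 1^2 * 21 = 1*21 = 21
  bit 1 = 0: r = r^2 mod 29 = 21^2 = 6
  bit 2 = 1: r = r^2 * 21 mod 29 = 6^2 * 21 = 7*21 = 2
  -> B = 2
s = B^a = 2^12 mod 29  (bits of 12 = 1100)
  bit 0 = 1: r = r^2 * 2 mod 29 = 1^2 * 2 = 1*2 = 2
  bit 1 = 1: r = r^2 * 2 mod 29 = 2^2 * 2 = 4*2 = 8
  bit 2 = 0: r = r^2 mod 29 = 8^2 = 6
  bit 3 = 0: r = r^2 mod 29 = 6^2 = 7
  -> s = B^a = 7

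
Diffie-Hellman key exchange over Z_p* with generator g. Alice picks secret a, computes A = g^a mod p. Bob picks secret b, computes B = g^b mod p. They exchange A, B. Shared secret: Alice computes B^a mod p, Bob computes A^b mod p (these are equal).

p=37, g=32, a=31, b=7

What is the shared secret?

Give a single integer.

Answer: 32

Derivation:
A = 32^31 mod 37  (bits of 31 = 11111)
  bit 0 = 1: r = r^2 * 32 mod 37 = 1^2 * 32 = 1*32 = 32
  bit 1 = 1: r = r^2 * 32 mod 37 = 32^2 * 32 = 25*32 = 23
  bit 2 = 1: r = r^2 * 32 mod 37 = 23^2 * 32 = 11*32 = 19
  bit 3 = 1: r = r^2 * 32 mod 37 = 19^2 * 32 = 28*32 = 8
  bit 4 = 1: r = r^2 * 32 mod 37 = 8^2 * 32 = 27*32 = 13
  -> A = 13
B = 32^7 mod 37  (bits of 7 = 111)
  bit 0 = 1: r = r^2 * 32 mod 37 = 1^2 * 32 = 1*32 = 32
  bit 1 = 1: r = r^2 * 32 mod 37 = 32^2 * 32 = 25*32 = 23
  bit 2 = 1: r = r^2 * 32 mod 37 = 23^2 * 32 = 11*32 = 19
  -> B = 19
s = B^a = 19^31 mod 37  (bits of 31 = 11111)
  bit 0 = 1: r = r^2 * 19 mod 37 = 1^2 * 19 = 1*19 = 19
  bit 1 = 1: r = r^2 * 19 mod 37 = 19^2 * 19 = 28*19 = 14
  bit 2 = 1: r = r^2 * 19 mod 37 = 14^2 * 19 = 11*19 = 24
  bit 3 = 1: r = r^2 * 19 mod 37 = 24^2 * 19 = 21*19 = 29
  bit 4 = 1: r = r^2 * 19 mod 37 = 29^2 * 19 = 27*19 = 32
  -> s = B^a = 32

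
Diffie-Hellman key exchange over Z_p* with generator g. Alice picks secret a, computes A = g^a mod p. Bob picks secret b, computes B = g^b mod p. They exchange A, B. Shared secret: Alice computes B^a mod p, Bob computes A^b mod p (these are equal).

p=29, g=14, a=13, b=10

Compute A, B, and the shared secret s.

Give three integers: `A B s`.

Answer: 2 13 9

Derivation:
A = 14^13 mod 29  (bits of 13 = 1101)
  bit 0 = 1: r = r^2 * 14 mod 29 = 1^2 * 14 = 1*14 = 14
  bit 1 = 1: r = r^2 * 14 mod 29 = 14^2 * 14 = 22*14 = 18
  bit 2 = 0: r = r^2 mod 29 = 18^2 = 5
  bit 3 = 1: r = r^2 * 14 mod 29 = 5^2 * 14 = 25*14 = 2
  -> A = 2
B = 14^10 mod 29  (bits of 10 = 1010)
  bit 0 = 1: r = r^2 * 14 mod 29 = 1^2 * 14 = 1*14 = 14
  bit 1 = 0: r = r^2 mod 29 = 14^2 = 22
  bit 2 = 1: r = r^2 * 14 mod 29 = 22^2 * 14 = 20*14 = 19
  bit 3 = 0: r = r^2 mod 29 = 19^2 = 13
  -> B = 13
s = B^a = 13^13 mod 29  (bits of 13 = 1101)
  bit 0 = 1: r = r^2 * 13 mod 29 = 1^2 * 13 = 1*13 = 13
  bit 1 = 1: r = r^2 * 13 mod 29 = 13^2 * 13 = 24*13 = 22
  bit 2 = 0: r = r^2 mod 29 = 22^2 = 20
  bit 3 = 1: r = r^2 * 13 mod 29 = 20^2 * 13 = 23*13 = 9
  -> s = B^a = 9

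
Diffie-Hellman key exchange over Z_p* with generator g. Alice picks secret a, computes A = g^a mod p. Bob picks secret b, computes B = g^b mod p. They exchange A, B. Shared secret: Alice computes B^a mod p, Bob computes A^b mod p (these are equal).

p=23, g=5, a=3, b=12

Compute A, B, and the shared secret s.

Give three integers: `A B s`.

Answer: 10 18 13

Derivation:
A = 5^3 mod 23  (bits of 3 = 11)
  bit 0 = 1: r = r^2 * 5 mod 23 = 1^2 * 5 = 1*5 = 5
  bit 1 = 1: r = r^2 * 5 mod 23 = 5^2 * 5 = 2*5 = 10
  -> A = 10
B = 5^12 mod 23  (bits of 12 = 1100)
  bit 0 = 1: r = r^2 * 5 mod 23 = 1^2 * 5 = 1*5 = 5
  bit 1 = 1: r = r^2 * 5 mod 23 = 5^2 * 5 = 2*5 = 10
  bit 2 = 0: r = r^2 mod 23 = 10^2 = 8
  bit 3 = 0: r = r^2 mod 23 = 8^2 = 18
  -> B = 18
s = B^a = 18^3 mod 23  (bits of 3 = 11)
  bit 0 = 1: r = r^2 * 18 mod 23 = 1^2 * 18 = 1*18 = 18
  bit 1 = 1: r = r^2 * 18 mod 23 = 18^2 * 18 = 2*18 = 13
  -> s = B^a = 13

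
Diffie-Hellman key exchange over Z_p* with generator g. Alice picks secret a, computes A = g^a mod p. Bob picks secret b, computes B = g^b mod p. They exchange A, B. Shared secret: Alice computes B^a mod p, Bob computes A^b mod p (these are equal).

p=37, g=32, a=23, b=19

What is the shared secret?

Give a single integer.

Answer: 20

Derivation:
A = 32^23 mod 37  (bits of 23 = 10111)
  bit 0 = 1: r = r^2 * 32 mod 37 = 1^2 * 32 = 1*32 = 32
  bit 1 = 0: r = r^2 mod 37 = 32^2 = 25
  bit 2 = 1: r = r^2 * 32 mod 37 = 25^2 * 32 = 33*32 = 20
  bit 3 = 1: r = r^2 * 32 mod 37 = 20^2 * 32 = 30*32 = 35
  bit 4 = 1: r = r^2 * 32 mod 37 = 35^2 * 32 = 4*32 = 17
  -> A = 17
B = 32^19 mod 37  (bits of 19 = 10011)
  bit 0 = 1: r = r^2 * 32 mod 37 = 1^2 * 32 = 1*32 = 32
  bit 1 = 0: r = r^2 mod 37 = 32^2 = 25
  bit 2 = 0: r = r^2 mod 37 = 25^2 = 33
  bit 3 = 1: r = r^2 * 32 mod 37 = 33^2 * 32 = 16*32 = 31
  bit 4 = 1: r = r^2 * 32 mod 37 = 31^2 * 32 = 36*32 = 5
  -> B = 5
s = B^a = 5^23 mod 37  (bits of 23 = 10111)
  bit 0 = 1: r = r^2 * 5 mod 37 = 1^2 * 5 = 1*5 = 5
  bit 1 = 0: r = r^2 mod 37 = 5^2 = 25
  bit 2 = 1: r = r^2 * 5 mod 37 = 25^2 * 5 = 33*5 = 17
  bit 3 = 1: r = r^2 * 5 mod 37 = 17^2 * 5 = 30*5 = 2
  bit 4 = 1: r = r^2 * 5 mod 37 = 2^2 * 5 = 4*5 = 20
  -> s = B^a = 20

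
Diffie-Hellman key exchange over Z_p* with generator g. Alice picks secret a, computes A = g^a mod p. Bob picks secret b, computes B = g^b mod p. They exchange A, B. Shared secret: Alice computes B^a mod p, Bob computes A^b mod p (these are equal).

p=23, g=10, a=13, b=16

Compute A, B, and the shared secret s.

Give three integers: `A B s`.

Answer: 15 4 16

Derivation:
A = 10^13 mod 23  (bits of 13 = 1101)
  bit 0 = 1: r = r^2 * 10 mod 23 = 1^2 * 10 = 1*10 = 10
  bit 1 = 1: r = r^2 * 10 mod 23 = 10^2 * 10 = 8*10 = 11
  bit 2 = 0: r = r^2 mod 23 = 11^2 = 6
  bit 3 = 1: r = r^2 * 10 mod 23 = 6^2 * 10 = 13*10 = 15
  -> A = 15
B = 10^16 mod 23  (bits of 16 = 10000)
  bit 0 = 1: r = r^2 * 10 mod 23 = 1^2 * 10 = 1*10 = 10
  bit 1 = 0: r = r^2 mod 23 = 10^2 = 8
  bit 2 = 0: r = r^2 mod 23 = 8^2 = 18
  bit 3 = 0: r = r^2 mod 23 = 18^2 = 2
  bit 4 = 0: r = r^2 mod 23 = 2^2 = 4
  -> B = 4
s = B^a = 4^13 mod 23  (bits of 13 = 1101)
  bit 0 = 1: r = r^2 * 4 mod 23 = 1^2 * 4 = 1*4 = 4
  bit 1 = 1: r = r^2 * 4 mod 23 = 4^2 * 4 = 16*4 = 18
  bit 2 = 0: r = r^2 mod 23 = 18^2 = 2
  bit 3 = 1: r = r^2 * 4 mod 23 = 2^2 * 4 = 4*4 = 16
  -> s = B^a = 16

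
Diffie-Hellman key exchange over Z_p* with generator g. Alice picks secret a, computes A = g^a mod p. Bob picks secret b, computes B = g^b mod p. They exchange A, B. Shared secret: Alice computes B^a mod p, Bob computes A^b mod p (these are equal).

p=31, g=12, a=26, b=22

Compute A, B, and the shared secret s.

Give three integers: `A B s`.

Answer: 10 7 20

Derivation:
A = 12^26 mod 31  (bits of 26 = 11010)
  bit 0 = 1: r = r^2 * 12 mod 31 = 1^2 * 12 = 1*12 = 12
  bit 1 = 1: r = r^2 * 12 mod 31 = 12^2 * 12 = 20*12 = 23
  bit 2 = 0: r = r^2 mod 31 = 23^2 = 2
  bit 3 = 1: r = r^2 * 12 mod 31 = 2^2 * 12 = 4*12 = 17
  bit 4 = 0: r = r^2 mod 31 = 17^2 = 10
  -> A = 10
B = 12^22 mod 31  (bits of 22 = 10110)
  bit 0 = 1: r = r^2 * 12 mod 31 = 1^2 * 12 = 1*12 = 12
  bit 1 = 0: r = r^2 mod 31 = 12^2 = 20
  bit 2 = 1: r = r^2 * 12 mod 31 = 20^2 * 12 = 28*12 = 26
  bit 3 = 1: r = r^2 * 12 mod 31 = 26^2 * 12 = 25*12 = 21
  bit 4 = 0: r = r^2 mod 31 = 21^2 = 7
  -> B = 7
s = B^a = 7^26 mod 31  (bits of 26 = 11010)
  bit 0 = 1: r = r^2 * 7 mod 31 = 1^2 * 7 = 1*7 = 7
  bit 1 = 1: r = r^2 * 7 mod 31 = 7^2 * 7 = 18*7 = 2
  bit 2 = 0: r = r^2 mod 31 = 2^2 = 4
  bit 3 = 1: r = r^2 * 7 mod 31 = 4^2 * 7 = 16*7 = 19
  bit 4 = 0: r = r^2 mod 31 = 19^2 = 20
  -> s = B^a = 20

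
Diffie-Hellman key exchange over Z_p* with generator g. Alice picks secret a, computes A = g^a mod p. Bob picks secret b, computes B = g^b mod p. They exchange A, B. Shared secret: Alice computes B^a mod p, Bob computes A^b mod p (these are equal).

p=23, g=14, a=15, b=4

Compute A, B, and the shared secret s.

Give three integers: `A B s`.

Answer: 17 6 8

Derivation:
A = 14^15 mod 23  (bits of 15 = 1111)
  bit 0 = 1: r = r^2 * 14 mod 23 = 1^2 * 14 = 1*14 = 14
  bit 1 = 1: r = r^2 * 14 mod 23 = 14^2 * 14 = 12*14 = 7
  bit 2 = 1: r = r^2 * 14 mod 23 = 7^2 * 14 = 3*14 = 19
  bit 3 = 1: r = r^2 * 14 mod 23 = 19^2 * 14 = 16*14 = 17
  -> A = 17
B = 14^4 mod 23  (bits of 4 = 100)
  bit 0 = 1: r = r^2 * 14 mod 23 = 1^2 * 14 = 1*14 = 14
  bit 1 = 0: r = r^2 mod 23 = 14^2 = 12
  bit 2 = 0: r = r^2 mod 23 = 12^2 = 6
  -> B = 6
s = B^a = 6^15 mod 23  (bits of 15 = 1111)
  bit 0 = 1: r = r^2 * 6 mod 23 = 1^2 * 6 = 1*6 = 6
  bit 1 = 1: r = r^2 * 6 mod 23 = 6^2 * 6 = 13*6 = 9
  bit 2 = 1: r = r^2 * 6 mod 23 = 9^2 * 6 = 12*6 = 3
  bit 3 = 1: r = r^2 * 6 mod 23 = 3^2 * 6 = 9*6 = 8
  -> s = B^a = 8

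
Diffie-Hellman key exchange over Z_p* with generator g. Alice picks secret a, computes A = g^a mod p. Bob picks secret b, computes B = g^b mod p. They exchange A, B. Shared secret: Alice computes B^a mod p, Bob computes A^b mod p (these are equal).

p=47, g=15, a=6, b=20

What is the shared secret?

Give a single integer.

Answer: 4

Derivation:
A = 15^6 mod 47  (bits of 6 = 110)
  bit 0 = 1: r = r^2 * 15 mod 47 = 1^2 * 15 = 1*15 = 15
  bit 1 = 1: r = r^2 * 15 mod 47 = 15^2 * 15 = 37*15 = 38
  bit 2 = 0: r = r^2 mod 47 = 38^2 = 34
  -> A = 34
B = 15^20 mod 47  (bits of 20 = 10100)
  bit 0 = 1: r = r^2 * 15 mod 47 = 1^2 * 15 = 1*15 = 15
  bit 1 = 0: r = r^2 mod 47 = 15^2 = 37
  bit 2 = 1: r = r^2 * 15 mod 47 = 37^2 * 15 = 6*15 = 43
  bit 3 = 0: r = r^2 mod 47 = 43^2 = 16
  bit 4 = 0: r = r^2 mod 47 = 16^2 = 21
  -> B = 21
s = B^a = 21^6 mod 47  (bits of 6 = 110)
  bit 0 = 1: r = r^2 * 21 mod 47 = 1^2 * 21 = 1*21 = 21
  bit 1 = 1: r = r^2 * 21 mod 47 = 21^2 * 21 = 18*21 = 2
  bit 2 = 0: r = r^2 mod 47 = 2^2 = 4
  -> s = B^a = 4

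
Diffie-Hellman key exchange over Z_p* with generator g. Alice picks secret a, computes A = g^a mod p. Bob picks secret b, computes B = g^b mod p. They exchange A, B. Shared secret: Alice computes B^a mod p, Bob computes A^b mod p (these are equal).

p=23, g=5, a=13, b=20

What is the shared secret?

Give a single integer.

Answer: 6

Derivation:
A = 5^13 mod 23  (bits of 13 = 1101)
  bit 0 = 1: r = r^2 * 5 mod 23 = 1^2 * 5 = 1*5 = 5
  bit 1 = 1: r = r^2 * 5 mod 23 = 5^2 * 5 = 2*5 = 10
  bit 2 = 0: r = r^2 mod 23 = 10^2 = 8
  bit 3 = 1: r = r^2 * 5 mod 23 = 8^2 * 5 = 18*5 = 21
  -> A = 21
B = 5^20 mod 23  (bits of 20 = 10100)
  bit 0 = 1: r = r^2 * 5 mod 23 = 1^2 * 5 = 1*5 = 5
  bit 1 = 0: r = r^2 mod 23 = 5^2 = 2
  bit 2 = 1: r = r^2 * 5 mod 23 = 2^2 * 5 = 4*5 = 20
  bit 3 = 0: r = r^2 mod 23 = 20^2 = 9
  bit 4 = 0: r = r^2 mod 23 = 9^2 = 12
  -> B = 12
s = B^a = 12^13 mod 23  (bits of 13 = 1101)
  bit 0 = 1: r = r^2 * 12 mod 23 = 1^2 * 12 = 1*12 = 12
  bit 1 = 1: r = r^2 * 12 mod 23 = 12^2 * 12 = 6*12 = 3
  bit 2 = 0: r = r^2 mod 23 = 3^2 = 9
  bit 3 = 1: r = r^2 * 12 mod 23 = 9^2 * 12 = 12*12 = 6
  -> s = B^a = 6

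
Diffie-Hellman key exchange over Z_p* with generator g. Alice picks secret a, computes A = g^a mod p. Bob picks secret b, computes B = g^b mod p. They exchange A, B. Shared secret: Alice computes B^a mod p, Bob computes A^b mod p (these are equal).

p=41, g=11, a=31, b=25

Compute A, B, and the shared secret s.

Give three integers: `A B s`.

A = 11^31 mod 41  (bits of 31 = 11111)
  bit 0 = 1: r = r^2 * 11 mod 41 = 1^2 * 11 = 1*11 = 11
  bit 1 = 1: r = r^2 * 11 mod 41 = 11^2 * 11 = 39*11 = 19
  bit 2 = 1: r = r^2 * 11 mod 41 = 19^2 * 11 = 33*11 = 35
  bit 3 = 1: r = r^2 * 11 mod 41 = 35^2 * 11 = 36*11 = 27
  bit 4 = 1: r = r^2 * 11 mod 41 = 27^2 * 11 = 32*11 = 24
  -> A = 24
B = 11^25 mod 41  (bits of 25 = 11001)
  bit 0 = 1: r = r^2 * 11 mod 41 = 1^2 * 11 = 1*11 = 11
  bit 1 = 1: r = r^2 * 11 mod 41 = 11^2 * 11 = 39*11 = 19
  bit 2 = 0: r = r^2 mod 41 = 19^2 = 33
  bit 3 = 0: r = r^2 mod 41 = 33^2 = 23
  bit 4 = 1: r = r^2 * 11 mod 41 = 23^2 * 11 = 37*11 = 38
  -> B = 38
s = B^a = 38^31 mod 41  (bits of 31 = 11111)
  bit 0 = 1: r = r^2 * 38 mod 41 = 1^2 * 38 = 1*38 = 38
  bit 1 = 1: r = r^2 * 38 mod 41 = 38^2 * 38 = 9*38 = 14
  bit 2 = 1: r = r^2 * 38 mod 41 = 14^2 * 38 = 32*38 = 27
  bit 3 = 1: r = r^2 * 38 mod 41 = 27^2 * 38 = 32*38 = 27
  bit 4 = 1: r = r^2 * 38 mod 41 = 27^2 * 38 = 32*38 = 27
  -> s = B^a = 27

Answer: 24 38 27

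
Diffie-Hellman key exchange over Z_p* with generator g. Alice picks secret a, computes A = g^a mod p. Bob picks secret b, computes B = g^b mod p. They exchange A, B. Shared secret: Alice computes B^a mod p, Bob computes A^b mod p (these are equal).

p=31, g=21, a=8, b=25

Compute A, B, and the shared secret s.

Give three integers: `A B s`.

Answer: 14 26 25

Derivation:
A = 21^8 mod 31  (bits of 8 = 1000)
  bit 0 = 1: r = r^2 * 21 mod 31 = 1^2 * 21 = 1*21 = 21
  bit 1 = 0: r = r^2 mod 31 = 21^2 = 7
  bit 2 = 0: r = r^2 mod 31 = 7^2 = 18
  bit 3 = 0: r = r^2 mod 31 = 18^2 = 14
  -> A = 14
B = 21^25 mod 31  (bits of 25 = 11001)
  bit 0 = 1: r = r^2 * 21 mod 31 = 1^2 * 21 = 1*21 = 21
  bit 1 = 1: r = r^2 * 21 mod 31 = 21^2 * 21 = 7*21 = 23
  bit 2 = 0: r = r^2 mod 31 = 23^2 = 2
  bit 3 = 0: r = r^2 mod 31 = 2^2 = 4
  bit 4 = 1: r = r^2 * 21 mod 31 = 4^2 * 21 = 16*21 = 26
  -> B = 26
s = B^a = 26^8 mod 31  (bits of 8 = 1000)
  bit 0 = 1: r = r^2 * 26 mod 31 = 1^2 * 26 = 1*26 = 26
  bit 1 = 0: r = r^2 mod 31 = 26^2 = 25
  bit 2 = 0: r = r^2 mod 31 = 25^2 = 5
  bit 3 = 0: r = r^2 mod 31 = 5^2 = 25
  -> s = B^a = 25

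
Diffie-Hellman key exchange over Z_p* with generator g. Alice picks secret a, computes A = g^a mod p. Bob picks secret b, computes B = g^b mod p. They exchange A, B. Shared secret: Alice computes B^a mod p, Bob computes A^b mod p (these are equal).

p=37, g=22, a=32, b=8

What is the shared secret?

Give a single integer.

A = 22^32 mod 37  (bits of 32 = 100000)
  bit 0 = 1: r = r^2 * 22 mod 37 = 1^2 * 22 = 1*22 = 22
  bit 1 = 0: r = r^2 mod 37 = 22^2 = 3
  bit 2 = 0: r = r^2 mod 37 = 3^2 = 9
  bit 3 = 0: r = r^2 mod 37 = 9^2 = 7
  bit 4 = 0: r = r^2 mod 37 = 7^2 = 12
  bit 5 = 0: r = r^2 mod 37 = 12^2 = 33
  -> A = 33
B = 22^8 mod 37  (bits of 8 = 1000)
  bit 0 = 1: r = r^2 * 22 mod 37 = 1^2 * 22 = 1*22 = 22
  bit 1 = 0: r = r^2 mod 37 = 22^2 = 3
  bit 2 = 0: r = r^2 mod 37 = 3^2 = 9
  bit 3 = 0: r = r^2 mod 37 = 9^2 = 7
  -> B = 7
s = B^a = 7^32 mod 37  (bits of 32 = 100000)
  bit 0 = 1: r = r^2 * 7 mod 37 = 1^2 * 7 = 1*7 = 7
  bit 1 = 0: r = r^2 mod 37 = 7^2 = 12
  bit 2 = 0: r = r^2 mod 37 = 12^2 = 33
  bit 3 = 0: r = r^2 mod 37 = 33^2 = 16
  bit 4 = 0: r = r^2 mod 37 = 16^2 = 34
  bit 5 = 0: r = r^2 mod 37 = 34^2 = 9
  -> s = B^a = 9

Answer: 9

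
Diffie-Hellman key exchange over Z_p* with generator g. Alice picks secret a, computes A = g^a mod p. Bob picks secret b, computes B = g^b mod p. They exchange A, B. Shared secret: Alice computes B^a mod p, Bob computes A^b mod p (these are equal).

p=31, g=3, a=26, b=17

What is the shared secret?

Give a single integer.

Answer: 14

Derivation:
A = 3^26 mod 31  (bits of 26 = 11010)
  bit 0 = 1: r = r^2 * 3 mod 31 = 1^2 * 3 = 1*3 = 3
  bit 1 = 1: r = r^2 * 3 mod 31 = 3^2 * 3 = 9*3 = 27
  bit 2 = 0: r = r^2 mod 31 = 27^2 = 16
  bit 3 = 1: r = r^2 * 3 mod 31 = 16^2 * 3 = 8*3 = 24
  bit 4 = 0: r = r^2 mod 31 = 24^2 = 18
  -> A = 18
B = 3^17 mod 31  (bits of 17 = 10001)
  bit 0 = 1: r = r^2 * 3 mod 31 = 1^2 * 3 = 1*3 = 3
  bit 1 = 0: r = r^2 mod 31 = 3^2 = 9
  bit 2 = 0: r = r^2 mod 31 = 9^2 = 19
  bit 3 = 0: r = r^2 mod 31 = 19^2 = 20
  bit 4 = 1: r = r^2 * 3 mod 31 = 20^2 * 3 = 28*3 = 22
  -> B = 22
s = B^a = 22^26 mod 31  (bits of 26 = 11010)
  bit 0 = 1: r = r^2 * 22 mod 31 = 1^2 * 22 = 1*22 = 22
  bit 1 = 1: r = r^2 * 22 mod 31 = 22^2 * 22 = 19*22 = 15
  bit 2 = 0: r = r^2 mod 31 = 15^2 = 8
  bit 3 = 1: r = r^2 * 22 mod 31 = 8^2 * 22 = 2*22 = 13
  bit 4 = 0: r = r^2 mod 31 = 13^2 = 14
  -> s = B^a = 14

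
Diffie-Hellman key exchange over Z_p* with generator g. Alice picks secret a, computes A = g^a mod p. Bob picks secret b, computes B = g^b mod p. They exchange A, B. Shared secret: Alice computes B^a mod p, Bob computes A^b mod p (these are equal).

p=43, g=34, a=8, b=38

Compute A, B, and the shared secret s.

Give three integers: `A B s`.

Answer: 23 31 14

Derivation:
A = 34^8 mod 43  (bits of 8 = 1000)
  bit 0 = 1: r = r^2 * 34 mod 43 = 1^2 * 34 = 1*34 = 34
  bit 1 = 0: r = r^2 mod 43 = 34^2 = 38
  bit 2 = 0: r = r^2 mod 43 = 38^2 = 25
  bit 3 = 0: r = r^2 mod 43 = 25^2 = 23
  -> A = 23
B = 34^38 mod 43  (bits of 38 = 100110)
  bit 0 = 1: r = r^2 * 34 mod 43 = 1^2 * 34 = 1*34 = 34
  bit 1 = 0: r = r^2 mod 43 = 34^2 = 38
  bit 2 = 0: r = r^2 mod 43 = 38^2 = 25
  bit 3 = 1: r = r^2 * 34 mod 43 = 25^2 * 34 = 23*34 = 8
  bit 4 = 1: r = r^2 * 34 mod 43 = 8^2 * 34 = 21*34 = 26
  bit 5 = 0: r = r^2 mod 43 = 26^2 = 31
  -> B = 31
s = B^a = 31^8 mod 43  (bits of 8 = 1000)
  bit 0 = 1: r = r^2 * 31 mod 43 = 1^2 * 31 = 1*31 = 31
  bit 1 = 0: r = r^2 mod 43 = 31^2 = 15
  bit 2 = 0: r = r^2 mod 43 = 15^2 = 10
  bit 3 = 0: r = r^2 mod 43 = 10^2 = 14
  -> s = B^a = 14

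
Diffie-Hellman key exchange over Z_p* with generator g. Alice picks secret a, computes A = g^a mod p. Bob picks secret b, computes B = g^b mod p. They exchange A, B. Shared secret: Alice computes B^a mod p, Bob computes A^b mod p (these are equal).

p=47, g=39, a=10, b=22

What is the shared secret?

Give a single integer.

Answer: 18

Derivation:
A = 39^10 mod 47  (bits of 10 = 1010)
  bit 0 = 1: r = r^2 * 39 mod 47 = 1^2 * 39 = 1*39 = 39
  bit 1 = 0: r = r^2 mod 47 = 39^2 = 17
  bit 2 = 1: r = r^2 * 39 mod 47 = 17^2 * 39 = 7*39 = 38
  bit 3 = 0: r = r^2 mod 47 = 38^2 = 34
  -> A = 34
B = 39^22 mod 47  (bits of 22 = 10110)
  bit 0 = 1: r = r^2 * 39 mod 47 = 1^2 * 39 = 1*39 = 39
  bit 1 = 0: r = r^2 mod 47 = 39^2 = 17
  bit 2 = 1: r = r^2 * 39 mod 47 = 17^2 * 39 = 7*39 = 38
  bit 3 = 1: r = r^2 * 39 mod 47 = 38^2 * 39 = 34*39 = 10
  bit 4 = 0: r = r^2 mod 47 = 10^2 = 6
  -> B = 6
s = B^a = 6^10 mod 47  (bits of 10 = 1010)
  bit 0 = 1: r = r^2 * 6 mod 47 = 1^2 * 6 = 1*6 = 6
  bit 1 = 0: r = r^2 mod 47 = 6^2 = 36
  bit 2 = 1: r = r^2 * 6 mod 47 = 36^2 * 6 = 27*6 = 21
  bit 3 = 0: r = r^2 mod 47 = 21^2 = 18
  -> s = B^a = 18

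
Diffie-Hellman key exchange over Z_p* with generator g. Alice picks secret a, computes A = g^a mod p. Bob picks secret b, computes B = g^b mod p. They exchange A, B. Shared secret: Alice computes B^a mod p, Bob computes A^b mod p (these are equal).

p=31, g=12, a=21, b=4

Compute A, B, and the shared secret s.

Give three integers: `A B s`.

A = 12^21 mod 31  (bits of 21 = 10101)
  bit 0 = 1: r = r^2 * 12 mod 31 = 1^2 * 12 = 1*12 = 12
  bit 1 = 0: r = r^2 mod 31 = 12^2 = 20
  bit 2 = 1: r = r^2 * 12 mod 31 = 20^2 * 12 = 28*12 = 26
  bit 3 = 0: r = r^2 mod 31 = 26^2 = 25
  bit 4 = 1: r = r^2 * 12 mod 31 = 25^2 * 12 = 5*12 = 29
  -> A = 29
B = 12^4 mod 31  (bits of 4 = 100)
  bit 0 = 1: r = r^2 * 12 mod 31 = 1^2 * 12 = 1*12 = 12
  bit 1 = 0: r = r^2 mod 31 = 12^2 = 20
  bit 2 = 0: r = r^2 mod 31 = 20^2 = 28
  -> B = 28
s = B^a = 28^21 mod 31  (bits of 21 = 10101)
  bit 0 = 1: r = r^2 * 28 mod 31 = 1^2 * 28 = 1*28 = 28
  bit 1 = 0: r = r^2 mod 31 = 28^2 = 9
  bit 2 = 1: r = r^2 * 28 mod 31 = 9^2 * 28 = 19*28 = 5
  bit 3 = 0: r = r^2 mod 31 = 5^2 = 25
  bit 4 = 1: r = r^2 * 28 mod 31 = 25^2 * 28 = 5*28 = 16
  -> s = B^a = 16

Answer: 29 28 16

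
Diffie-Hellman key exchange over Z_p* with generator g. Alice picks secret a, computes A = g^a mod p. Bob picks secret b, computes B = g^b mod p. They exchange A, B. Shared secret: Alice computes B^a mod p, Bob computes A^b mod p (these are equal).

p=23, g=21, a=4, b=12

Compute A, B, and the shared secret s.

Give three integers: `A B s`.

Answer: 16 2 16

Derivation:
A = 21^4 mod 23  (bits of 4 = 100)
  bit 0 = 1: r = r^2 * 21 mod 23 = 1^2 * 21 = 1*21 = 21
  bit 1 = 0: r = r^2 mod 23 = 21^2 = 4
  bit 2 = 0: r = r^2 mod 23 = 4^2 = 16
  -> A = 16
B = 21^12 mod 23  (bits of 12 = 1100)
  bit 0 = 1: r = r^2 * 21 mod 23 = 1^2 * 21 = 1*21 = 21
  bit 1 = 1: r = r^2 * 21 mod 23 = 21^2 * 21 = 4*21 = 15
  bit 2 = 0: r = r^2 mod 23 = 15^2 = 18
  bit 3 = 0: r = r^2 mod 23 = 18^2 = 2
  -> B = 2
s = B^a = 2^4 mod 23  (bits of 4 = 100)
  bit 0 = 1: r = r^2 * 2 mod 23 = 1^2 * 2 = 1*2 = 2
  bit 1 = 0: r = r^2 mod 23 = 2^2 = 4
  bit 2 = 0: r = r^2 mod 23 = 4^2 = 16
  -> s = B^a = 16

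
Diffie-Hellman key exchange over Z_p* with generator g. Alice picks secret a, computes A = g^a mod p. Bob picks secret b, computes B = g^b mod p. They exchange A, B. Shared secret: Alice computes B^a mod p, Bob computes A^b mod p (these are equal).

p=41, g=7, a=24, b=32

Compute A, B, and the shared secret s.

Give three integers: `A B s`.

Answer: 18 10 37

Derivation:
A = 7^24 mod 41  (bits of 24 = 11000)
  bit 0 = 1: r = r^2 * 7 mod 41 = 1^2 * 7 = 1*7 = 7
  bit 1 = 1: r = r^2 * 7 mod 41 = 7^2 * 7 = 8*7 = 15
  bit 2 = 0: r = r^2 mod 41 = 15^2 = 20
  bit 3 = 0: r = r^2 mod 41 = 20^2 = 31
  bit 4 = 0: r = r^2 mod 41 = 31^2 = 18
  -> A = 18
B = 7^32 mod 41  (bits of 32 = 100000)
  bit 0 = 1: r = r^2 * 7 mod 41 = 1^2 * 7 = 1*7 = 7
  bit 1 = 0: r = r^2 mod 41 = 7^2 = 8
  bit 2 = 0: r = r^2 mod 41 = 8^2 = 23
  bit 3 = 0: r = r^2 mod 41 = 23^2 = 37
  bit 4 = 0: r = r^2 mod 41 = 37^2 = 16
  bit 5 = 0: r = r^2 mod 41 = 16^2 = 10
  -> B = 10
s = B^a = 10^24 mod 41  (bits of 24 = 11000)
  bit 0 = 1: r = r^2 * 10 mod 41 = 1^2 * 10 = 1*10 = 10
  bit 1 = 1: r = r^2 * 10 mod 41 = 10^2 * 10 = 18*10 = 16
  bit 2 = 0: r = r^2 mod 41 = 16^2 = 10
  bit 3 = 0: r = r^2 mod 41 = 10^2 = 18
  bit 4 = 0: r = r^2 mod 41 = 18^2 = 37
  -> s = B^a = 37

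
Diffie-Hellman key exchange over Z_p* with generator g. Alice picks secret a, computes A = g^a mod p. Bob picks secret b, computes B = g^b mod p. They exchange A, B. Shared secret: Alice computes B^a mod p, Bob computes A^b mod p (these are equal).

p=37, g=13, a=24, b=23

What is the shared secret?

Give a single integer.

Answer: 10

Derivation:
A = 13^24 mod 37  (bits of 24 = 11000)
  bit 0 = 1: r = r^2 * 13 mod 37 = 1^2 * 13 = 1*13 = 13
  bit 1 = 1: r = r^2 * 13 mod 37 = 13^2 * 13 = 21*13 = 14
  bit 2 = 0: r = r^2 mod 37 = 14^2 = 11
  bit 3 = 0: r = r^2 mod 37 = 11^2 = 10
  bit 4 = 0: r = r^2 mod 37 = 10^2 = 26
  -> A = 26
B = 13^23 mod 37  (bits of 23 = 10111)
  bit 0 = 1: r = r^2 * 13 mod 37 = 1^2 * 13 = 1*13 = 13
  bit 1 = 0: r = r^2 mod 37 = 13^2 = 21
  bit 2 = 1: r = r^2 * 13 mod 37 = 21^2 * 13 = 34*13 = 35
  bit 3 = 1: r = r^2 * 13 mod 37 = 35^2 * 13 = 4*13 = 15
  bit 4 = 1: r = r^2 * 13 mod 37 = 15^2 * 13 = 3*13 = 2
  -> B = 2
s = B^a = 2^24 mod 37  (bits of 24 = 11000)
  bit 0 = 1: r = r^2 * 2 mod 37 = 1^2 * 2 = 1*2 = 2
  bit 1 = 1: r = r^2 * 2 mod 37 = 2^2 * 2 = 4*2 = 8
  bit 2 = 0: r = r^2 mod 37 = 8^2 = 27
  bit 3 = 0: r = r^2 mod 37 = 27^2 = 26
  bit 4 = 0: r = r^2 mod 37 = 26^2 = 10
  -> s = B^a = 10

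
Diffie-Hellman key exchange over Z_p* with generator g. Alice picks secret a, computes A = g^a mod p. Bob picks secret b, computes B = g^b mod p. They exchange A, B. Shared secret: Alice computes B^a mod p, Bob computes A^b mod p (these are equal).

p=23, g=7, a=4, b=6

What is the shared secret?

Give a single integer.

A = 7^4 mod 23  (bits of 4 = 100)
  bit 0 = 1: r = r^2 * 7 mod 23 = 1^2 * 7 = 1*7 = 7
  bit 1 = 0: r = r^2 mod 23 = 7^2 = 3
  bit 2 = 0: r = r^2 mod 23 = 3^2 = 9
  -> A = 9
B = 7^6 mod 23  (bits of 6 = 110)
  bit 0 = 1: r = r^2 * 7 mod 23 = 1^2 * 7 = 1*7 = 7
  bit 1 = 1: r = r^2 * 7 mod 23 = 7^2 * 7 = 3*7 = 21
  bit 2 = 0: r = r^2 mod 23 = 21^2 = 4
  -> B = 4
s = B^a = 4^4 mod 23  (bits of 4 = 100)
  bit 0 = 1: r = r^2 * 4 mod 23 = 1^2 * 4 = 1*4 = 4
  bit 1 = 0: r = r^2 mod 23 = 4^2 = 16
  bit 2 = 0: r = r^2 mod 23 = 16^2 = 3
  -> s = B^a = 3

Answer: 3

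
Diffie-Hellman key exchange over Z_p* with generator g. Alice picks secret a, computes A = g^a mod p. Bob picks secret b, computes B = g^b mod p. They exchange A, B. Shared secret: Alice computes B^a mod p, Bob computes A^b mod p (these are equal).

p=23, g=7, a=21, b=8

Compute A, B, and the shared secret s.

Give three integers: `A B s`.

Answer: 10 12 2

Derivation:
A = 7^21 mod 23  (bits of 21 = 10101)
  bit 0 = 1: r = r^2 * 7 mod 23 = 1^2 * 7 = 1*7 = 7
  bit 1 = 0: r = r^2 mod 23 = 7^2 = 3
  bit 2 = 1: r = r^2 * 7 mod 23 = 3^2 * 7 = 9*7 = 17
  bit 3 = 0: r = r^2 mod 23 = 17^2 = 13
  bit 4 = 1: r = r^2 * 7 mod 23 = 13^2 * 7 = 8*7 = 10
  -> A = 10
B = 7^8 mod 23  (bits of 8 = 1000)
  bit 0 = 1: r = r^2 * 7 mod 23 = 1^2 * 7 = 1*7 = 7
  bit 1 = 0: r = r^2 mod 23 = 7^2 = 3
  bit 2 = 0: r = r^2 mod 23 = 3^2 = 9
  bit 3 = 0: r = r^2 mod 23 = 9^2 = 12
  -> B = 12
s = B^a = 12^21 mod 23  (bits of 21 = 10101)
  bit 0 = 1: r = r^2 * 12 mod 23 = 1^2 * 12 = 1*12 = 12
  bit 1 = 0: r = r^2 mod 23 = 12^2 = 6
  bit 2 = 1: r = r^2 * 12 mod 23 = 6^2 * 12 = 13*12 = 18
  bit 3 = 0: r = r^2 mod 23 = 18^2 = 2
  bit 4 = 1: r = r^2 * 12 mod 23 = 2^2 * 12 = 4*12 = 2
  -> s = B^a = 2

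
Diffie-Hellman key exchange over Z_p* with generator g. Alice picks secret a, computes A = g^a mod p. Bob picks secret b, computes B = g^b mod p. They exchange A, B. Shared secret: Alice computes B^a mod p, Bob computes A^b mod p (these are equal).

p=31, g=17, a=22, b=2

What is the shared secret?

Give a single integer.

A = 17^22 mod 31  (bits of 22 = 10110)
  bit 0 = 1: r = r^2 * 17 mod 31 = 1^2 * 17 = 1*17 = 17
  bit 1 = 0: r = r^2 mod 31 = 17^2 = 10
  bit 2 = 1: r = r^2 * 17 mod 31 = 10^2 * 17 = 7*17 = 26
  bit 3 = 1: r = r^2 * 17 mod 31 = 26^2 * 17 = 25*17 = 22
  bit 4 = 0: r = r^2 mod 31 = 22^2 = 19
  -> A = 19
B = 17^2 mod 31  (bits of 2 = 10)
  bit 0 = 1: r = r^2 * 17 mod 31 = 1^2 * 17 = 1*17 = 17
  bit 1 = 0: r = r^2 mod 31 = 17^2 = 10
  -> B = 10
s = B^a = 10^22 mod 31  (bits of 22 = 10110)
  bit 0 = 1: r = r^2 * 10 mod 31 = 1^2 * 10 = 1*10 = 10
  bit 1 = 0: r = r^2 mod 31 = 10^2 = 7
  bit 2 = 1: r = r^2 * 10 mod 31 = 7^2 * 10 = 18*10 = 25
  bit 3 = 1: r = r^2 * 10 mod 31 = 25^2 * 10 = 5*10 = 19
  bit 4 = 0: r = r^2 mod 31 = 19^2 = 20
  -> s = B^a = 20

Answer: 20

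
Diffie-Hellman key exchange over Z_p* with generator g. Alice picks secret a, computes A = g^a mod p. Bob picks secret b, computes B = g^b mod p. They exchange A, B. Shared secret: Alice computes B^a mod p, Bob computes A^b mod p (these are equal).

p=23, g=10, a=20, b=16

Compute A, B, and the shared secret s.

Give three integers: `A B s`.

Answer: 3 4 13

Derivation:
A = 10^20 mod 23  (bits of 20 = 10100)
  bit 0 = 1: r = r^2 * 10 mod 23 = 1^2 * 10 = 1*10 = 10
  bit 1 = 0: r = r^2 mod 23 = 10^2 = 8
  bit 2 = 1: r = r^2 * 10 mod 23 = 8^2 * 10 = 18*10 = 19
  bit 3 = 0: r = r^2 mod 23 = 19^2 = 16
  bit 4 = 0: r = r^2 mod 23 = 16^2 = 3
  -> A = 3
B = 10^16 mod 23  (bits of 16 = 10000)
  bit 0 = 1: r = r^2 * 10 mod 23 = 1^2 * 10 = 1*10 = 10
  bit 1 = 0: r = r^2 mod 23 = 10^2 = 8
  bit 2 = 0: r = r^2 mod 23 = 8^2 = 18
  bit 3 = 0: r = r^2 mod 23 = 18^2 = 2
  bit 4 = 0: r = r^2 mod 23 = 2^2 = 4
  -> B = 4
s = B^a = 4^20 mod 23  (bits of 20 = 10100)
  bit 0 = 1: r = r^2 * 4 mod 23 = 1^2 * 4 = 1*4 = 4
  bit 1 = 0: r = r^2 mod 23 = 4^2 = 16
  bit 2 = 1: r = r^2 * 4 mod 23 = 16^2 * 4 = 3*4 = 12
  bit 3 = 0: r = r^2 mod 23 = 12^2 = 6
  bit 4 = 0: r = r^2 mod 23 = 6^2 = 13
  -> s = B^a = 13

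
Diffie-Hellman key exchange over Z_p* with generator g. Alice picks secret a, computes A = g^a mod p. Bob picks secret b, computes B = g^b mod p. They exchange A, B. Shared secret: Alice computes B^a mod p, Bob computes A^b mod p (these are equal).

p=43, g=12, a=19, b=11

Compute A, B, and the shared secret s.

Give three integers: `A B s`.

Answer: 20 26 18

Derivation:
A = 12^19 mod 43  (bits of 19 = 10011)
  bit 0 = 1: r = r^2 * 12 mod 43 = 1^2 * 12 = 1*12 = 12
  bit 1 = 0: r = r^2 mod 43 = 12^2 = 15
  bit 2 = 0: r = r^2 mod 43 = 15^2 = 10
  bit 3 = 1: r = r^2 * 12 mod 43 = 10^2 * 12 = 14*12 = 39
  bit 4 = 1: r = r^2 * 12 mod 43 = 39^2 * 12 = 16*12 = 20
  -> A = 20
B = 12^11 mod 43  (bits of 11 = 1011)
  bit 0 = 1: r = r^2 * 12 mod 43 = 1^2 * 12 = 1*12 = 12
  bit 1 = 0: r = r^2 mod 43 = 12^2 = 15
  bit 2 = 1: r = r^2 * 12 mod 43 = 15^2 * 12 = 10*12 = 34
  bit 3 = 1: r = r^2 * 12 mod 43 = 34^2 * 12 = 38*12 = 26
  -> B = 26
s = B^a = 26^19 mod 43  (bits of 19 = 10011)
  bit 0 = 1: r = r^2 * 26 mod 43 = 1^2 * 26 = 1*26 = 26
  bit 1 = 0: r = r^2 mod 43 = 26^2 = 31
  bit 2 = 0: r = r^2 mod 43 = 31^2 = 15
  bit 3 = 1: r = r^2 * 26 mod 43 = 15^2 * 26 = 10*26 = 2
  bit 4 = 1: r = r^2 * 26 mod 43 = 2^2 * 26 = 4*26 = 18
  -> s = B^a = 18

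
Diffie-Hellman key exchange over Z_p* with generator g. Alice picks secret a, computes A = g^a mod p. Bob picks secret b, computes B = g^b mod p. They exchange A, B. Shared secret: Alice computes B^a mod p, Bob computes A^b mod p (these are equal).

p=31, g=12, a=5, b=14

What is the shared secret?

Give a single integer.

A = 12^5 mod 31  (bits of 5 = 101)
  bit 0 = 1: r = r^2 * 12 mod 31 = 1^2 * 12 = 1*12 = 12
  bit 1 = 0: r = r^2 mod 31 = 12^2 = 20
  bit 2 = 1: r = r^2 * 12 mod 31 = 20^2 * 12 = 28*12 = 26
  -> A = 26
B = 12^14 mod 31  (bits of 14 = 1110)
  bit 0 = 1: r = r^2 * 12 mod 31 = 1^2 * 12 = 1*12 = 12
  bit 1 = 1: r = r^2 * 12 mod 31 = 12^2 * 12 = 20*12 = 23
  bit 2 = 1: r = r^2 * 12 mod 31 = 23^2 * 12 = 2*12 = 24
  bit 3 = 0: r = r^2 mod 31 = 24^2 = 18
  -> B = 18
s = B^a = 18^5 mod 31  (bits of 5 = 101)
  bit 0 = 1: r = r^2 * 18 mod 31 = 1^2 * 18 = 1*18 = 18
  bit 1 = 0: r = r^2 mod 31 = 18^2 = 14
  bit 2 = 1: r = r^2 * 18 mod 31 = 14^2 * 18 = 10*18 = 25
  -> s = B^a = 25

Answer: 25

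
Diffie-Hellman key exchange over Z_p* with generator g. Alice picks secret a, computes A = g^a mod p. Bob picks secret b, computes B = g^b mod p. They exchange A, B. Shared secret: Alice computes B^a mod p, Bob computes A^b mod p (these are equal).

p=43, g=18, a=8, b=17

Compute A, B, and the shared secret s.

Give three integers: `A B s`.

Answer: 40 33 17

Derivation:
A = 18^8 mod 43  (bits of 8 = 1000)
  bit 0 = 1: r = r^2 * 18 mod 43 = 1^2 * 18 = 1*18 = 18
  bit 1 = 0: r = r^2 mod 43 = 18^2 = 23
  bit 2 = 0: r = r^2 mod 43 = 23^2 = 13
  bit 3 = 0: r = r^2 mod 43 = 13^2 = 40
  -> A = 40
B = 18^17 mod 43  (bits of 17 = 10001)
  bit 0 = 1: r = r^2 * 18 mod 43 = 1^2 * 18 = 1*18 = 18
  bit 1 = 0: r = r^2 mod 43 = 18^2 = 23
  bit 2 = 0: r = r^2 mod 43 = 23^2 = 13
  bit 3 = 0: r = r^2 mod 43 = 13^2 = 40
  bit 4 = 1: r = r^2 * 18 mod 43 = 40^2 * 18 = 9*18 = 33
  -> B = 33
s = B^a = 33^8 mod 43  (bits of 8 = 1000)
  bit 0 = 1: r = r^2 * 33 mod 43 = 1^2 * 33 = 1*33 = 33
  bit 1 = 0: r = r^2 mod 43 = 33^2 = 14
  bit 2 = 0: r = r^2 mod 43 = 14^2 = 24
  bit 3 = 0: r = r^2 mod 43 = 24^2 = 17
  -> s = B^a = 17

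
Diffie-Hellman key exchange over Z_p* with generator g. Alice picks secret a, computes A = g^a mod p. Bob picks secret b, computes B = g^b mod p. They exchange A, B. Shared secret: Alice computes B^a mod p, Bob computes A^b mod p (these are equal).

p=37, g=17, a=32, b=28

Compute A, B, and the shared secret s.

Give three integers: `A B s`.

A = 17^32 mod 37  (bits of 32 = 100000)
  bit 0 = 1: r = r^2 * 17 mod 37 = 1^2 * 17 = 1*17 = 17
  bit 1 = 0: r = r^2 mod 37 = 17^2 = 30
  bit 2 = 0: r = r^2 mod 37 = 30^2 = 12
  bit 3 = 0: r = r^2 mod 37 = 12^2 = 33
  bit 4 = 0: r = r^2 mod 37 = 33^2 = 16
  bit 5 = 0: r = r^2 mod 37 = 16^2 = 34
  -> A = 34
B = 17^28 mod 37  (bits of 28 = 11100)
  bit 0 = 1: r = r^2 * 17 mod 37 = 1^2 * 17 = 1*17 = 17
  bit 1 = 1: r = r^2 * 17 mod 37 = 17^2 * 17 = 30*17 = 29
  bit 2 = 1: r = r^2 * 17 mod 37 = 29^2 * 17 = 27*17 = 15
  bit 3 = 0: r = r^2 mod 37 = 15^2 = 3
  bit 4 = 0: r = r^2 mod 37 = 3^2 = 9
  -> B = 9
s = B^a = 9^32 mod 37  (bits of 32 = 100000)
  bit 0 = 1: r = r^2 * 9 mod 37 = 1^2 * 9 = 1*9 = 9
  bit 1 = 0: r = r^2 mod 37 = 9^2 = 7
  bit 2 = 0: r = r^2 mod 37 = 7^2 = 12
  bit 3 = 0: r = r^2 mod 37 = 12^2 = 33
  bit 4 = 0: r = r^2 mod 37 = 33^2 = 16
  bit 5 = 0: r = r^2 mod 37 = 16^2 = 34
  -> s = B^a = 34

Answer: 34 9 34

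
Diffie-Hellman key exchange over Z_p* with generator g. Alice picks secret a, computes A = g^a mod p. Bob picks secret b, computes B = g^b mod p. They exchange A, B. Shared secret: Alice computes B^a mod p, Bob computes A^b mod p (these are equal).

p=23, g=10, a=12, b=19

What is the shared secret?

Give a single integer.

A = 10^12 mod 23  (bits of 12 = 1100)
  bit 0 = 1: r = r^2 * 10 mod 23 = 1^2 * 10 = 1*10 = 10
  bit 1 = 1: r = r^2 * 10 mod 23 = 10^2 * 10 = 8*10 = 11
  bit 2 = 0: r = r^2 mod 23 = 11^2 = 6
  bit 3 = 0: r = r^2 mod 23 = 6^2 = 13
  -> A = 13
B = 10^19 mod 23  (bits of 19 = 10011)
  bit 0 = 1: r = r^2 * 10 mod 23 = 1^2 * 10 = 1*10 = 10
  bit 1 = 0: r = r^2 mod 23 = 10^2 = 8
  bit 2 = 0: r = r^2 mod 23 = 8^2 = 18
  bit 3 = 1: r = r^2 * 10 mod 23 = 18^2 * 10 = 2*10 = 20
  bit 4 = 1: r = r^2 * 10 mod 23 = 20^2 * 10 = 9*10 = 21
  -> B = 21
s = B^a = 21^12 mod 23  (bits of 12 = 1100)
  bit 0 = 1: r = r^2 * 21 mod 23 = 1^2 * 21 = 1*21 = 21
  bit 1 = 1: r = r^2 * 21 mod 23 = 21^2 * 21 = 4*21 = 15
  bit 2 = 0: r = r^2 mod 23 = 15^2 = 18
  bit 3 = 0: r = r^2 mod 23 = 18^2 = 2
  -> s = B^a = 2

Answer: 2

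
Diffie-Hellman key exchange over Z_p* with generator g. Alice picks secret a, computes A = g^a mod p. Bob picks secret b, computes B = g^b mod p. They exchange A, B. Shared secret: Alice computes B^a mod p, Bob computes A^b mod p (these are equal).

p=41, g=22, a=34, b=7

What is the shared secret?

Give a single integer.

Answer: 5

Derivation:
A = 22^34 mod 41  (bits of 34 = 100010)
  bit 0 = 1: r = r^2 * 22 mod 41 = 1^2 * 22 = 1*22 = 22
  bit 1 = 0: r = r^2 mod 41 = 22^2 = 33
  bit 2 = 0: r = r^2 mod 41 = 33^2 = 23
  bit 3 = 0: r = r^2 mod 41 = 23^2 = 37
  bit 4 = 1: r = r^2 * 22 mod 41 = 37^2 * 22 = 16*22 = 24
  bit 5 = 0: r = r^2 mod 41 = 24^2 = 2
  -> A = 2
B = 22^7 mod 41  (bits of 7 = 111)
  bit 0 = 1: r = r^2 * 22 mod 41 = 1^2 * 22 = 1*22 = 22
  bit 1 = 1: r = r^2 * 22 mod 41 = 22^2 * 22 = 33*22 = 29
  bit 2 = 1: r = r^2 * 22 mod 41 = 29^2 * 22 = 21*22 = 11
  -> B = 11
s = B^a = 11^34 mod 41  (bits of 34 = 100010)
  bit 0 = 1: r = r^2 * 11 mod 41 = 1^2 * 11 = 1*11 = 11
  bit 1 = 0: r = r^2 mod 41 = 11^2 = 39
  bit 2 = 0: r = r^2 mod 41 = 39^2 = 4
  bit 3 = 0: r = r^2 mod 41 = 4^2 = 16
  bit 4 = 1: r = r^2 * 11 mod 41 = 16^2 * 11 = 10*11 = 28
  bit 5 = 0: r = r^2 mod 41 = 28^2 = 5
  -> s = B^a = 5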